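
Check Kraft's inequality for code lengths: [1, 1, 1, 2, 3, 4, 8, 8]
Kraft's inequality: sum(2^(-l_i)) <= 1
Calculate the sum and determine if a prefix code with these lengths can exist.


Sum = 2^(-1) + 2^(-1) + 2^(-1) + 2^(-2) + 2^(-3) + 2^(-4) + 2^(-8) + 2^(-8)
    = 0.5 + 0.5 + 0.5 + 0.25 + 0.125 + 0.0625 + 0.00390625 + 0.00390625
    = 498/256 = 1.9453125
Since 1.9453125 > 1, Kraft's inequality is NOT satisfied.
A prefix code with these lengths CANNOT exist.

Kraft sum = 1.9453125. Not satisfied.


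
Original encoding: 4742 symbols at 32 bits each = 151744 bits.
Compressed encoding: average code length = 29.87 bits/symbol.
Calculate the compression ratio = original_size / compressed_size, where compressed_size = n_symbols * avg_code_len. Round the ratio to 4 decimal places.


original_size = n_symbols * orig_bits = 4742 * 32 = 151744 bits
compressed_size = n_symbols * avg_code_len = 4742 * 29.87 = 141643.54 bits
ratio = original_size / compressed_size = 151744 / 141643.54 = 1.0713

Compression ratio = 1.0713


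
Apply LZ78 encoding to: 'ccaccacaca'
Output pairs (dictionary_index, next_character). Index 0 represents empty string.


LZ78 encoding steps:
Dictionary: {0: ''}
Step 1: w='' (idx 0), next='c' -> output (0, 'c'), add 'c' as idx 1
Step 2: w='c' (idx 1), next='a' -> output (1, 'a'), add 'ca' as idx 2
Step 3: w='c' (idx 1), next='c' -> output (1, 'c'), add 'cc' as idx 3
Step 4: w='' (idx 0), next='a' -> output (0, 'a'), add 'a' as idx 4
Step 5: w='ca' (idx 2), next='c' -> output (2, 'c'), add 'cac' as idx 5
Step 6: w='a' (idx 4), end of input -> output (4, '')


Encoded: [(0, 'c'), (1, 'a'), (1, 'c'), (0, 'a'), (2, 'c'), (4, '')]


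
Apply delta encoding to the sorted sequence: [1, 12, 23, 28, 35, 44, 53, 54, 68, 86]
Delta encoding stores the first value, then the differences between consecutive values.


First value: 1
Deltas:
  12 - 1 = 11
  23 - 12 = 11
  28 - 23 = 5
  35 - 28 = 7
  44 - 35 = 9
  53 - 44 = 9
  54 - 53 = 1
  68 - 54 = 14
  86 - 68 = 18


Delta encoded: [1, 11, 11, 5, 7, 9, 9, 1, 14, 18]


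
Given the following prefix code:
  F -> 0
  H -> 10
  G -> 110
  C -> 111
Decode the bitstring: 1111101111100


Decoding step by step:
Bits 111 -> C
Bits 110 -> G
Bits 111 -> C
Bits 110 -> G
Bits 0 -> F


Decoded message: CGCGF


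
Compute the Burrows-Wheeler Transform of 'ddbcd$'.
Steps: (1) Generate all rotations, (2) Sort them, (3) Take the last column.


Rotations (sorted):
  0: $ddbcd -> last char: d
  1: bcd$dd -> last char: d
  2: cd$ddb -> last char: b
  3: d$ddbc -> last char: c
  4: dbcd$d -> last char: d
  5: ddbcd$ -> last char: $


BWT = ddbcd$


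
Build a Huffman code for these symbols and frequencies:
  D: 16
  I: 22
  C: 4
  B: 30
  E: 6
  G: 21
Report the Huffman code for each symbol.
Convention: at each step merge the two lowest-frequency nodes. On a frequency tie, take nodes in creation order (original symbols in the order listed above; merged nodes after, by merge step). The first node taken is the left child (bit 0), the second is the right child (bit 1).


Huffman tree construction:
Step 1: Merge C(4) + E(6) = 10
Step 2: Merge (C+E)(10) + D(16) = 26
Step 3: Merge G(21) + I(22) = 43
Step 4: Merge ((C+E)+D)(26) + B(30) = 56
Step 5: Merge (G+I)(43) + (((C+E)+D)+B)(56) = 99
Read each symbol's code off the tree from the root (left child = 0, right child = 1).

Codes:
  D: 101 (length 3)
  I: 01 (length 2)
  C: 1000 (length 4)
  B: 11 (length 2)
  E: 1001 (length 4)
  G: 00 (length 2)
Average code length: 234/99 = 2.3636 bits/symbol


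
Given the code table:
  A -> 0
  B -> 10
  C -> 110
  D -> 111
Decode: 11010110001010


Decoding:
110 -> C
10 -> B
110 -> C
0 -> A
0 -> A
10 -> B
10 -> B


Result: CBCAABB


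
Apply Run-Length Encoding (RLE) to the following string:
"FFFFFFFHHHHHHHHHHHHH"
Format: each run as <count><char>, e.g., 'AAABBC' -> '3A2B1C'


Scanning runs left to right:
  i=0: run of 'F' x 7 -> '7F'
  i=7: run of 'H' x 13 -> '13H'

RLE = 7F13H


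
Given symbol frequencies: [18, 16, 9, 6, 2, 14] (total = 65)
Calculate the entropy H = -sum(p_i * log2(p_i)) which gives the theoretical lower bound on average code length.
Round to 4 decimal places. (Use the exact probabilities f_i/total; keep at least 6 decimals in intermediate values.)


Per-symbol terms -p_i * log2(p_i) with p_i = f_i/65:
  p = 18/65 = 0.276923: log2(p) = -1.852443, -p*log2(p) = 0.512984
  p = 16/65 = 0.246154: log2(p) = -2.022368, -p*log2(p) = 0.497814
  p = 9/65 = 0.138462: log2(p) = -2.852443, -p*log2(p) = 0.394954
  p = 6/65 = 0.092308: log2(p) = -3.437405, -p*log2(p) = 0.317299
  p = 2/65 = 0.030769: log2(p) = -5.022368, -p*log2(p) = 0.154534
  p = 14/65 = 0.215385: log2(p) = -2.215013, -p*log2(p) = 0.477080
H = 0.512984 + 0.497814 + 0.394954 + 0.317299 + 0.154534 + 0.477080 = 2.354665

H = 2.3547 bits/symbol


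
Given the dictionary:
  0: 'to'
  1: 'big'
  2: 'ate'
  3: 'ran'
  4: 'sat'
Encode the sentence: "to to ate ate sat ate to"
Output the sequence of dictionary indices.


Look up each word in the dictionary:
  'to' -> 0
  'to' -> 0
  'ate' -> 2
  'ate' -> 2
  'sat' -> 4
  'ate' -> 2
  'to' -> 0

Encoded: [0, 0, 2, 2, 4, 2, 0]


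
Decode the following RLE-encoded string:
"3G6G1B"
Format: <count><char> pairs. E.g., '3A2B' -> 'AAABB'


Expanding each <count><char> pair:
  3G -> 'GGG'
  6G -> 'GGGGGG'
  1B -> 'B'

Decoded = GGGGGGGGGB


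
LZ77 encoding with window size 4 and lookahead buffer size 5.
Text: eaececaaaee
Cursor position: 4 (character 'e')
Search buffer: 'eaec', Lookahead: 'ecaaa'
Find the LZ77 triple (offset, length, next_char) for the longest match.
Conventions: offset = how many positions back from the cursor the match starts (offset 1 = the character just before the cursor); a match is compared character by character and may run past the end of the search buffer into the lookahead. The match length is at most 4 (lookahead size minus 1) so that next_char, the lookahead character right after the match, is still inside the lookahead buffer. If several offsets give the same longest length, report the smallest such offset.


Try each offset into the search buffer:
  offset=1 (pos 3, char 'c'): match length 0
  offset=2 (pos 2, char 'e'): match length 2
  offset=3 (pos 1, char 'a'): match length 0
  offset=4 (pos 0, char 'e'): match length 1
Longest match has length 2 at offset 2.
next_char = character at position 4 + 2 = 6 -> 'a'

Best match: offset=2, length=2 (matching 'ec' starting at position 2)
LZ77 triple: (2, 2, 'a')


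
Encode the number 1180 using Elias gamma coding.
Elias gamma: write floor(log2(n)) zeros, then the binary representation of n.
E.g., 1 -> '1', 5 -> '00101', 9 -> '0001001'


num_bits = floor(log2(1180)) + 1 = 11
leading_zeros = num_bits - 1 = 10
binary(1180) = 10010011100

Elias gamma(1180) = '0000000000' + '10010011100' = 000000000010010011100 (21 bits)


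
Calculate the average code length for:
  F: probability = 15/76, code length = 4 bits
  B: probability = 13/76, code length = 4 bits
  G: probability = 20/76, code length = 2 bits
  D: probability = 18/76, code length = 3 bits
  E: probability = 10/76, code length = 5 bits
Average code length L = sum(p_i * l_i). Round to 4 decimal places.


Weighted contributions p_i * l_i:
  F: (15/76) * 4 = 60/76
  B: (13/76) * 4 = 52/76
  G: (20/76) * 2 = 40/76
  D: (18/76) * 3 = 54/76
  E: (10/76) * 5 = 50/76
Sum = (60 + 52 + 40 + 54 + 50)/76 = 256/76

L = 256/76 = 3.3684 bits/symbol


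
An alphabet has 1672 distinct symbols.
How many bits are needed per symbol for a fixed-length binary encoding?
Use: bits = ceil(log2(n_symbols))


log2(1672) = 10.7074
Bracket: 2^10 = 1024 < 1672 <= 2^11 = 2048
So ceil(log2(1672)) = 11

bits = ceil(log2(1672)) = ceil(10.7074) = 11 bits


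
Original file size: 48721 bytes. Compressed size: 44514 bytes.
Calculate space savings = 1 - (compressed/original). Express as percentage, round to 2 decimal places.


ratio = compressed/original = 44514/48721 = 0.913651
savings = 1 - ratio = 1 - 0.913651 = 0.086349
as a percentage: 0.086349 * 100 = 8.63%

Space savings = 1 - 44514/48721 = 8.63%


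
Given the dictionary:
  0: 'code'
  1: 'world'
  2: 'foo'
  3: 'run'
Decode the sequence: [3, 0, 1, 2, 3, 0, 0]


Look up each index in the dictionary:
  3 -> 'run'
  0 -> 'code'
  1 -> 'world'
  2 -> 'foo'
  3 -> 'run'
  0 -> 'code'
  0 -> 'code'

Decoded: "run code world foo run code code"


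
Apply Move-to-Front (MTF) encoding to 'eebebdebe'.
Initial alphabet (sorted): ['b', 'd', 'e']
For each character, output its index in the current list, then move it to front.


MTF encoding:
'e': index 2 in ['b', 'd', 'e'] -> ['e', 'b', 'd']
'e': index 0 in ['e', 'b', 'd'] -> ['e', 'b', 'd']
'b': index 1 in ['e', 'b', 'd'] -> ['b', 'e', 'd']
'e': index 1 in ['b', 'e', 'd'] -> ['e', 'b', 'd']
'b': index 1 in ['e', 'b', 'd'] -> ['b', 'e', 'd']
'd': index 2 in ['b', 'e', 'd'] -> ['d', 'b', 'e']
'e': index 2 in ['d', 'b', 'e'] -> ['e', 'd', 'b']
'b': index 2 in ['e', 'd', 'b'] -> ['b', 'e', 'd']
'e': index 1 in ['b', 'e', 'd'] -> ['e', 'b', 'd']


Output: [2, 0, 1, 1, 1, 2, 2, 2, 1]


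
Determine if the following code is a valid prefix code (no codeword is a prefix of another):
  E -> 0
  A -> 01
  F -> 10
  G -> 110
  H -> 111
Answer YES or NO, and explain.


Checking each pair (does one codeword prefix another?):
  E='0' vs A='01': prefix -- VIOLATION

NO -- this is NOT a valid prefix code. E (0) is a prefix of A (01).


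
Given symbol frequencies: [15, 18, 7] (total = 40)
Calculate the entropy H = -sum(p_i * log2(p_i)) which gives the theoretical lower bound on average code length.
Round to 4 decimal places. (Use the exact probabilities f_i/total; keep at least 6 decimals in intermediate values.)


Per-symbol terms -p_i * log2(p_i) with p_i = f_i/40:
  p = 15/40 = 0.375000: log2(p) = -1.415037, -p*log2(p) = 0.530639
  p = 18/40 = 0.450000: log2(p) = -1.152003, -p*log2(p) = 0.518401
  p = 7/40 = 0.175000: log2(p) = -2.514573, -p*log2(p) = 0.440050
H = 0.530639 + 0.518401 + 0.440050 = 1.489090

H = 1.4891 bits/symbol


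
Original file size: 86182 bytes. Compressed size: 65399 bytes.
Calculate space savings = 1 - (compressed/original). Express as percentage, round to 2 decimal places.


ratio = compressed/original = 65399/86182 = 0.758848
savings = 1 - ratio = 1 - 0.758848 = 0.241152
as a percentage: 0.241152 * 100 = 24.12%

Space savings = 1 - 65399/86182 = 24.12%


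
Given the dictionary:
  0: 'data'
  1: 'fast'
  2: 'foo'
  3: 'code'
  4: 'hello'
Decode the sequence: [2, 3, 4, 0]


Look up each index in the dictionary:
  2 -> 'foo'
  3 -> 'code'
  4 -> 'hello'
  0 -> 'data'

Decoded: "foo code hello data"


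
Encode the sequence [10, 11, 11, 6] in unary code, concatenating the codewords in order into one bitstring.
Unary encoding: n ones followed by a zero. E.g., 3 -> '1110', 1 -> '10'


Encode each number as n ones followed by a terminating 0:
  10 -> 11111111110 (11 bits)
  11 -> 111111111110 (12 bits)
  11 -> 111111111110 (12 bits)
  6 -> 1111110 (7 bits)
Total length = 11 + 12 + 12 + 7 = 42 bits.

Unary([10, 11, 11, 6]) = 111111111101111111111101111111111101111110 (42 bits)


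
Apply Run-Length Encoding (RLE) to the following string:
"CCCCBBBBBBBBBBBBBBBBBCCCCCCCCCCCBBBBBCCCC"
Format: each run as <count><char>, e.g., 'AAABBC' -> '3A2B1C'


Scanning runs left to right:
  i=0: run of 'C' x 4 -> '4C'
  i=4: run of 'B' x 17 -> '17B'
  i=21: run of 'C' x 11 -> '11C'
  i=32: run of 'B' x 5 -> '5B'
  i=37: run of 'C' x 4 -> '4C'

RLE = 4C17B11C5B4C


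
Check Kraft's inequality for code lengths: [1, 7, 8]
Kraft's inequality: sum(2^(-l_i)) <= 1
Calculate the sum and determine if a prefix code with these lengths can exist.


Sum = 2^(-1) + 2^(-7) + 2^(-8)
    = 0.5 + 0.0078125 + 0.00390625
    = 131/256 = 0.51171875
Since 0.51171875 <= 1, Kraft's inequality IS satisfied.
A prefix code with these lengths CAN exist.

Kraft sum = 0.51171875. Satisfied.


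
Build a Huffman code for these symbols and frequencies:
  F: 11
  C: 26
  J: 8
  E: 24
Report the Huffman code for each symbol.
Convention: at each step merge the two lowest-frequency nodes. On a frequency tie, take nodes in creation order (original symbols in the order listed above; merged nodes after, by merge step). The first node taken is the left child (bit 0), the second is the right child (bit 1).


Huffman tree construction:
Step 1: Merge J(8) + F(11) = 19
Step 2: Merge (J+F)(19) + E(24) = 43
Step 3: Merge C(26) + ((J+F)+E)(43) = 69
Read each symbol's code off the tree from the root (left child = 0, right child = 1).

Codes:
  F: 101 (length 3)
  C: 0 (length 1)
  J: 100 (length 3)
  E: 11 (length 2)
Average code length: 131/69 = 1.8986 bits/symbol


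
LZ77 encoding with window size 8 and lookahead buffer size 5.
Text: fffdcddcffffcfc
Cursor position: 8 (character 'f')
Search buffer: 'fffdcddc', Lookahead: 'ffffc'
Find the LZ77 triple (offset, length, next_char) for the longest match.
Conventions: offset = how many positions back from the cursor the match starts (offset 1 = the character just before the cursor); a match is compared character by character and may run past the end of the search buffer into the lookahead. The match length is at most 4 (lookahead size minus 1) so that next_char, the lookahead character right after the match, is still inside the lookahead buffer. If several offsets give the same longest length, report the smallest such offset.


Try each offset into the search buffer:
  offset=1 (pos 7, char 'c'): match length 0
  offset=2 (pos 6, char 'd'): match length 0
  offset=3 (pos 5, char 'd'): match length 0
  offset=4 (pos 4, char 'c'): match length 0
  offset=5 (pos 3, char 'd'): match length 0
  offset=6 (pos 2, char 'f'): match length 1
  offset=7 (pos 1, char 'f'): match length 2
  offset=8 (pos 0, char 'f'): match length 3
Longest match has length 3 at offset 8.
next_char = character at position 8 + 3 = 11 -> 'f'

Best match: offset=8, length=3 (matching 'fff' starting at position 0)
LZ77 triple: (8, 3, 'f')


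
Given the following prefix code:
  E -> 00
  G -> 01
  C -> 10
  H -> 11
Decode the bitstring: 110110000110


Decoding step by step:
Bits 11 -> H
Bits 01 -> G
Bits 10 -> C
Bits 00 -> E
Bits 01 -> G
Bits 10 -> C


Decoded message: HGCEGC


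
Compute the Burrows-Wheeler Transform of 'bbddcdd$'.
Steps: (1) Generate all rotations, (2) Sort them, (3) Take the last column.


Rotations (sorted):
  0: $bbddcdd -> last char: d
  1: bbddcdd$ -> last char: $
  2: bddcdd$b -> last char: b
  3: cdd$bbdd -> last char: d
  4: d$bbddcd -> last char: d
  5: dcdd$bbd -> last char: d
  6: dd$bbddc -> last char: c
  7: ddcdd$bb -> last char: b


BWT = d$bdddcb


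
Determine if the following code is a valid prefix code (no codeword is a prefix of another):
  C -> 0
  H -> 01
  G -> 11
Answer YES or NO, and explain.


Checking each pair (does one codeword prefix another?):
  C='0' vs H='01': prefix -- VIOLATION

NO -- this is NOT a valid prefix code. C (0) is a prefix of H (01).


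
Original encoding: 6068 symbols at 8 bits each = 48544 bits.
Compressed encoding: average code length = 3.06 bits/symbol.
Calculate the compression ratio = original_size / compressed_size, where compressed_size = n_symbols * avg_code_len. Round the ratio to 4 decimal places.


original_size = n_symbols * orig_bits = 6068 * 8 = 48544 bits
compressed_size = n_symbols * avg_code_len = 6068 * 3.06 = 18568.08 bits
ratio = original_size / compressed_size = 48544 / 18568.08 = 2.6144

Compression ratio = 2.6144


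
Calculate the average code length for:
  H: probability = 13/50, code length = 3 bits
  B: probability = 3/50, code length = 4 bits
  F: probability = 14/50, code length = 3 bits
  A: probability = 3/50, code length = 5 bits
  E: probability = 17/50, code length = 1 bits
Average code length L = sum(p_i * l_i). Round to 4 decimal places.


Weighted contributions p_i * l_i:
  H: (13/50) * 3 = 39/50
  B: (3/50) * 4 = 12/50
  F: (14/50) * 3 = 42/50
  A: (3/50) * 5 = 15/50
  E: (17/50) * 1 = 17/50
Sum = (39 + 12 + 42 + 15 + 17)/50 = 125/50

L = 125/50 = 2.5000 bits/symbol


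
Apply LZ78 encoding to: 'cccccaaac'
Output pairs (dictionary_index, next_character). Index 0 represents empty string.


LZ78 encoding steps:
Dictionary: {0: ''}
Step 1: w='' (idx 0), next='c' -> output (0, 'c'), add 'c' as idx 1
Step 2: w='c' (idx 1), next='c' -> output (1, 'c'), add 'cc' as idx 2
Step 3: w='cc' (idx 2), next='a' -> output (2, 'a'), add 'cca' as idx 3
Step 4: w='' (idx 0), next='a' -> output (0, 'a'), add 'a' as idx 4
Step 5: w='a' (idx 4), next='c' -> output (4, 'c'), add 'ac' as idx 5


Encoded: [(0, 'c'), (1, 'c'), (2, 'a'), (0, 'a'), (4, 'c')]


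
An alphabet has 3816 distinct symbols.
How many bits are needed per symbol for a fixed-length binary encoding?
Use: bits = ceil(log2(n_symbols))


log2(3816) = 11.8978
Bracket: 2^11 = 2048 < 3816 <= 2^12 = 4096
So ceil(log2(3816)) = 12

bits = ceil(log2(3816)) = ceil(11.8978) = 12 bits


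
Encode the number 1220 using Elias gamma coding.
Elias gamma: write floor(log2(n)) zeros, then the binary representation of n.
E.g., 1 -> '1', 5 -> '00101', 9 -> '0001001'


num_bits = floor(log2(1220)) + 1 = 11
leading_zeros = num_bits - 1 = 10
binary(1220) = 10011000100

Elias gamma(1220) = '0000000000' + '10011000100' = 000000000010011000100 (21 bits)


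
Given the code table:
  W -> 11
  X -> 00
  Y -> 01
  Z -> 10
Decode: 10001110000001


Decoding:
10 -> Z
00 -> X
11 -> W
10 -> Z
00 -> X
00 -> X
01 -> Y


Result: ZXWZXXY


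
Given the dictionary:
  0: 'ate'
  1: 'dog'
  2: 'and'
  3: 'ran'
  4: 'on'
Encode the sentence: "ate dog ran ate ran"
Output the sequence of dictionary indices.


Look up each word in the dictionary:
  'ate' -> 0
  'dog' -> 1
  'ran' -> 3
  'ate' -> 0
  'ran' -> 3

Encoded: [0, 1, 3, 0, 3]


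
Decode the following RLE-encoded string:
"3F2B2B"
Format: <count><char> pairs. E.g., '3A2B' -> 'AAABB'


Expanding each <count><char> pair:
  3F -> 'FFF'
  2B -> 'BB'
  2B -> 'BB'

Decoded = FFFBBBB


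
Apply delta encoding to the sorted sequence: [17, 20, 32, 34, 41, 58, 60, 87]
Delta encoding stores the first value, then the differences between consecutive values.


First value: 17
Deltas:
  20 - 17 = 3
  32 - 20 = 12
  34 - 32 = 2
  41 - 34 = 7
  58 - 41 = 17
  60 - 58 = 2
  87 - 60 = 27


Delta encoded: [17, 3, 12, 2, 7, 17, 2, 27]


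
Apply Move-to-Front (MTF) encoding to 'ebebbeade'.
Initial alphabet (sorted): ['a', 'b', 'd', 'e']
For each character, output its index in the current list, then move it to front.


MTF encoding:
'e': index 3 in ['a', 'b', 'd', 'e'] -> ['e', 'a', 'b', 'd']
'b': index 2 in ['e', 'a', 'b', 'd'] -> ['b', 'e', 'a', 'd']
'e': index 1 in ['b', 'e', 'a', 'd'] -> ['e', 'b', 'a', 'd']
'b': index 1 in ['e', 'b', 'a', 'd'] -> ['b', 'e', 'a', 'd']
'b': index 0 in ['b', 'e', 'a', 'd'] -> ['b', 'e', 'a', 'd']
'e': index 1 in ['b', 'e', 'a', 'd'] -> ['e', 'b', 'a', 'd']
'a': index 2 in ['e', 'b', 'a', 'd'] -> ['a', 'e', 'b', 'd']
'd': index 3 in ['a', 'e', 'b', 'd'] -> ['d', 'a', 'e', 'b']
'e': index 2 in ['d', 'a', 'e', 'b'] -> ['e', 'd', 'a', 'b']


Output: [3, 2, 1, 1, 0, 1, 2, 3, 2]


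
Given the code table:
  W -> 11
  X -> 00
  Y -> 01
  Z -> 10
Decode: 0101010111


Decoding:
01 -> Y
01 -> Y
01 -> Y
01 -> Y
11 -> W


Result: YYYYW


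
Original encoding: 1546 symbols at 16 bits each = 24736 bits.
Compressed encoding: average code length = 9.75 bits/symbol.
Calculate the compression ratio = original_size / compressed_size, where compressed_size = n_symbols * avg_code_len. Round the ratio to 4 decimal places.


original_size = n_symbols * orig_bits = 1546 * 16 = 24736 bits
compressed_size = n_symbols * avg_code_len = 1546 * 9.75 = 15073.5 bits
ratio = original_size / compressed_size = 24736 / 15073.5 = 1.641

Compression ratio = 1.641


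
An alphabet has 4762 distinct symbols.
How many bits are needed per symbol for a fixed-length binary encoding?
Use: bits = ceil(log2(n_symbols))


log2(4762) = 12.2174
Bracket: 2^12 = 4096 < 4762 <= 2^13 = 8192
So ceil(log2(4762)) = 13

bits = ceil(log2(4762)) = ceil(12.2174) = 13 bits


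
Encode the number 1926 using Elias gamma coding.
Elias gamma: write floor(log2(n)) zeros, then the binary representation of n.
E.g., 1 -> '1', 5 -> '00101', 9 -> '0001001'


num_bits = floor(log2(1926)) + 1 = 11
leading_zeros = num_bits - 1 = 10
binary(1926) = 11110000110

Elias gamma(1926) = '0000000000' + '11110000110' = 000000000011110000110 (21 bits)


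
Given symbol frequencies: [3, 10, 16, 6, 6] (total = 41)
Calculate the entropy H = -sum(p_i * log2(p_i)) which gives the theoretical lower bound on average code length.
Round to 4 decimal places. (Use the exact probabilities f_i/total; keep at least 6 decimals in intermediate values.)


Per-symbol terms -p_i * log2(p_i) with p_i = f_i/41:
  p = 3/41 = 0.073171: log2(p) = -3.772590, -p*log2(p) = 0.276043
  p = 10/41 = 0.243902: log2(p) = -2.035624, -p*log2(p) = 0.496494
  p = 16/41 = 0.390244: log2(p) = -1.357552, -p*log2(p) = 0.529776
  p = 6/41 = 0.146341: log2(p) = -2.772590, -p*log2(p) = 0.405745
  p = 6/41 = 0.146341: log2(p) = -2.772590, -p*log2(p) = 0.405745
H = 0.276043 + 0.496494 + 0.529776 + 0.405745 + 0.405745 = 2.113803

H = 2.1138 bits/symbol


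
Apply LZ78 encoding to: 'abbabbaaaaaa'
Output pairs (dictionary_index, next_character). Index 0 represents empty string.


LZ78 encoding steps:
Dictionary: {0: ''}
Step 1: w='' (idx 0), next='a' -> output (0, 'a'), add 'a' as idx 1
Step 2: w='' (idx 0), next='b' -> output (0, 'b'), add 'b' as idx 2
Step 3: w='b' (idx 2), next='a' -> output (2, 'a'), add 'ba' as idx 3
Step 4: w='b' (idx 2), next='b' -> output (2, 'b'), add 'bb' as idx 4
Step 5: w='a' (idx 1), next='a' -> output (1, 'a'), add 'aa' as idx 5
Step 6: w='aa' (idx 5), next='a' -> output (5, 'a'), add 'aaa' as idx 6
Step 7: w='a' (idx 1), end of input -> output (1, '')


Encoded: [(0, 'a'), (0, 'b'), (2, 'a'), (2, 'b'), (1, 'a'), (5, 'a'), (1, '')]


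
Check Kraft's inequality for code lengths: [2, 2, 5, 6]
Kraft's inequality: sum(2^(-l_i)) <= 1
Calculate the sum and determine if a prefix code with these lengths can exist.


Sum = 2^(-2) + 2^(-2) + 2^(-5) + 2^(-6)
    = 0.25 + 0.25 + 0.03125 + 0.015625
    = 35/64 = 0.546875
Since 0.546875 <= 1, Kraft's inequality IS satisfied.
A prefix code with these lengths CAN exist.

Kraft sum = 0.546875. Satisfied.


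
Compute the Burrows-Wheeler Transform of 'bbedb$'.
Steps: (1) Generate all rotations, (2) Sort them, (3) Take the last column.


Rotations (sorted):
  0: $bbedb -> last char: b
  1: b$bbed -> last char: d
  2: bbedb$ -> last char: $
  3: bedb$b -> last char: b
  4: db$bbe -> last char: e
  5: edb$bb -> last char: b


BWT = bd$beb


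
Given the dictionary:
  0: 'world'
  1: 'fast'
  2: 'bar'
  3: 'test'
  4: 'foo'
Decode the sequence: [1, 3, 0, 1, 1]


Look up each index in the dictionary:
  1 -> 'fast'
  3 -> 'test'
  0 -> 'world'
  1 -> 'fast'
  1 -> 'fast'

Decoded: "fast test world fast fast"


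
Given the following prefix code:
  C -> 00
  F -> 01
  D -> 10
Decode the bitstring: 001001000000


Decoding step by step:
Bits 00 -> C
Bits 10 -> D
Bits 01 -> F
Bits 00 -> C
Bits 00 -> C
Bits 00 -> C


Decoded message: CDFCCC


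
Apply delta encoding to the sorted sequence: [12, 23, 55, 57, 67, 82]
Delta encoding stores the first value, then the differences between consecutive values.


First value: 12
Deltas:
  23 - 12 = 11
  55 - 23 = 32
  57 - 55 = 2
  67 - 57 = 10
  82 - 67 = 15


Delta encoded: [12, 11, 32, 2, 10, 15]


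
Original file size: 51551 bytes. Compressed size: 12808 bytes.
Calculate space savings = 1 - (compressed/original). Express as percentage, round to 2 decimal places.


ratio = compressed/original = 12808/51551 = 0.248453
savings = 1 - ratio = 1 - 0.248453 = 0.751547
as a percentage: 0.751547 * 100 = 75.15%

Space savings = 1 - 12808/51551 = 75.15%


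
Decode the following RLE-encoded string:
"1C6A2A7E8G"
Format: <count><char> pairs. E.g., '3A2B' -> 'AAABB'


Expanding each <count><char> pair:
  1C -> 'C'
  6A -> 'AAAAAA'
  2A -> 'AA'
  7E -> 'EEEEEEE'
  8G -> 'GGGGGGGG'

Decoded = CAAAAAAAAEEEEEEEGGGGGGGG


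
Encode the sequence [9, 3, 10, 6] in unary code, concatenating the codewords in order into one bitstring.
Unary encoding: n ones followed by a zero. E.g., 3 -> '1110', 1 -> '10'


Encode each number as n ones followed by a terminating 0:
  9 -> 1111111110 (10 bits)
  3 -> 1110 (4 bits)
  10 -> 11111111110 (11 bits)
  6 -> 1111110 (7 bits)
Total length = 10 + 4 + 11 + 7 = 32 bits.

Unary([9, 3, 10, 6]) = 11111111101110111111111101111110 (32 bits)


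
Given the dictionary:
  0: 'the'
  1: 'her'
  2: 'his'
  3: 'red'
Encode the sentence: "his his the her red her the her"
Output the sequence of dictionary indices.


Look up each word in the dictionary:
  'his' -> 2
  'his' -> 2
  'the' -> 0
  'her' -> 1
  'red' -> 3
  'her' -> 1
  'the' -> 0
  'her' -> 1

Encoded: [2, 2, 0, 1, 3, 1, 0, 1]


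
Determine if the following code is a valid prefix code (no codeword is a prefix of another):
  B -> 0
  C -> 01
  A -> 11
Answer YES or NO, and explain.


Checking each pair (does one codeword prefix another?):
  B='0' vs C='01': prefix -- VIOLATION

NO -- this is NOT a valid prefix code. B (0) is a prefix of C (01).


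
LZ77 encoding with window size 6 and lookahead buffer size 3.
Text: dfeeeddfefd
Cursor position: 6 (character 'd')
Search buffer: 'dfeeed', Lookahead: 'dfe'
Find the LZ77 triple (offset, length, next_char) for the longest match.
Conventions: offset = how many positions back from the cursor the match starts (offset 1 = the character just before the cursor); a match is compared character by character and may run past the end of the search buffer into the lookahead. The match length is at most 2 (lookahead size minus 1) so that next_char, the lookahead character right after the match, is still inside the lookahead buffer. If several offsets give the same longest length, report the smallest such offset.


Try each offset into the search buffer:
  offset=1 (pos 5, char 'd'): match length 1
  offset=2 (pos 4, char 'e'): match length 0
  offset=3 (pos 3, char 'e'): match length 0
  offset=4 (pos 2, char 'e'): match length 0
  offset=5 (pos 1, char 'f'): match length 0
  offset=6 (pos 0, char 'd'): match length 2
Longest match has length 2 at offset 6.
next_char = character at position 6 + 2 = 8 -> 'e'

Best match: offset=6, length=2 (matching 'df' starting at position 0)
LZ77 triple: (6, 2, 'e')


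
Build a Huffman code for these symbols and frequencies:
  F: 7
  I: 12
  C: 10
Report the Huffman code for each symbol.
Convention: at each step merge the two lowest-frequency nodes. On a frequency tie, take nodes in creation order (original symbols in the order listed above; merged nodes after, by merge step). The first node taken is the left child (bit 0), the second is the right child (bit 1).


Huffman tree construction:
Step 1: Merge F(7) + C(10) = 17
Step 2: Merge I(12) + (F+C)(17) = 29
Read each symbol's code off the tree from the root (left child = 0, right child = 1).

Codes:
  F: 10 (length 2)
  I: 0 (length 1)
  C: 11 (length 2)
Average code length: 46/29 = 1.5862 bits/symbol


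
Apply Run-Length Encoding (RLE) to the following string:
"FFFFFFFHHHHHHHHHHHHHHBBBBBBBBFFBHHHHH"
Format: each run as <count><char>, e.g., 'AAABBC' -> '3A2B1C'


Scanning runs left to right:
  i=0: run of 'F' x 7 -> '7F'
  i=7: run of 'H' x 14 -> '14H'
  i=21: run of 'B' x 8 -> '8B'
  i=29: run of 'F' x 2 -> '2F'
  i=31: run of 'B' x 1 -> '1B'
  i=32: run of 'H' x 5 -> '5H'

RLE = 7F14H8B2F1B5H


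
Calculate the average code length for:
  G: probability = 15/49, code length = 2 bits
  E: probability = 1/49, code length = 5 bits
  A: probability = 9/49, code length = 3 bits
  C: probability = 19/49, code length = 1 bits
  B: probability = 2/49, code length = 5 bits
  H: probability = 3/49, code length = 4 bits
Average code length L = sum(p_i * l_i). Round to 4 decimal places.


Weighted contributions p_i * l_i:
  G: (15/49) * 2 = 30/49
  E: (1/49) * 5 = 5/49
  A: (9/49) * 3 = 27/49
  C: (19/49) * 1 = 19/49
  B: (2/49) * 5 = 10/49
  H: (3/49) * 4 = 12/49
Sum = (30 + 5 + 27 + 19 + 10 + 12)/49 = 103/49

L = 103/49 = 2.1020 bits/symbol


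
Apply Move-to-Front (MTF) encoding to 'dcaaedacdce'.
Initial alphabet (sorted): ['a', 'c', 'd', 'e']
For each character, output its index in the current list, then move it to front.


MTF encoding:
'd': index 2 in ['a', 'c', 'd', 'e'] -> ['d', 'a', 'c', 'e']
'c': index 2 in ['d', 'a', 'c', 'e'] -> ['c', 'd', 'a', 'e']
'a': index 2 in ['c', 'd', 'a', 'e'] -> ['a', 'c', 'd', 'e']
'a': index 0 in ['a', 'c', 'd', 'e'] -> ['a', 'c', 'd', 'e']
'e': index 3 in ['a', 'c', 'd', 'e'] -> ['e', 'a', 'c', 'd']
'd': index 3 in ['e', 'a', 'c', 'd'] -> ['d', 'e', 'a', 'c']
'a': index 2 in ['d', 'e', 'a', 'c'] -> ['a', 'd', 'e', 'c']
'c': index 3 in ['a', 'd', 'e', 'c'] -> ['c', 'a', 'd', 'e']
'd': index 2 in ['c', 'a', 'd', 'e'] -> ['d', 'c', 'a', 'e']
'c': index 1 in ['d', 'c', 'a', 'e'] -> ['c', 'd', 'a', 'e']
'e': index 3 in ['c', 'd', 'a', 'e'] -> ['e', 'c', 'd', 'a']


Output: [2, 2, 2, 0, 3, 3, 2, 3, 2, 1, 3]


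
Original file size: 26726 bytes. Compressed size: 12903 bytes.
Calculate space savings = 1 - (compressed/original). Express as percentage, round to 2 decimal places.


ratio = compressed/original = 12903/26726 = 0.482788
savings = 1 - ratio = 1 - 0.482788 = 0.517212
as a percentage: 0.517212 * 100 = 51.72%

Space savings = 1 - 12903/26726 = 51.72%


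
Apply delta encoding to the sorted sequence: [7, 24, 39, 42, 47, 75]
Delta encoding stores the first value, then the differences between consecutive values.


First value: 7
Deltas:
  24 - 7 = 17
  39 - 24 = 15
  42 - 39 = 3
  47 - 42 = 5
  75 - 47 = 28


Delta encoded: [7, 17, 15, 3, 5, 28]


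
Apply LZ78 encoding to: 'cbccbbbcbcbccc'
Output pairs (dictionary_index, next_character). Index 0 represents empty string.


LZ78 encoding steps:
Dictionary: {0: ''}
Step 1: w='' (idx 0), next='c' -> output (0, 'c'), add 'c' as idx 1
Step 2: w='' (idx 0), next='b' -> output (0, 'b'), add 'b' as idx 2
Step 3: w='c' (idx 1), next='c' -> output (1, 'c'), add 'cc' as idx 3
Step 4: w='b' (idx 2), next='b' -> output (2, 'b'), add 'bb' as idx 4
Step 5: w='b' (idx 2), next='c' -> output (2, 'c'), add 'bc' as idx 5
Step 6: w='bc' (idx 5), next='b' -> output (5, 'b'), add 'bcb' as idx 6
Step 7: w='cc' (idx 3), next='c' -> output (3, 'c'), add 'ccc' as idx 7


Encoded: [(0, 'c'), (0, 'b'), (1, 'c'), (2, 'b'), (2, 'c'), (5, 'b'), (3, 'c')]


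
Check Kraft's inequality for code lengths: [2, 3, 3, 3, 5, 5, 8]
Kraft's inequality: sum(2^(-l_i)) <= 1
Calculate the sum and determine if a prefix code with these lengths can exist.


Sum = 2^(-2) + 2^(-3) + 2^(-3) + 2^(-3) + 2^(-5) + 2^(-5) + 2^(-8)
    = 0.25 + 0.125 + 0.125 + 0.125 + 0.03125 + 0.03125 + 0.00390625
    = 177/256 = 0.69140625
Since 0.69140625 <= 1, Kraft's inequality IS satisfied.
A prefix code with these lengths CAN exist.

Kraft sum = 0.69140625. Satisfied.


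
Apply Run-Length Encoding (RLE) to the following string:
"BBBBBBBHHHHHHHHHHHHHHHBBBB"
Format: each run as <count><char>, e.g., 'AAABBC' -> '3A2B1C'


Scanning runs left to right:
  i=0: run of 'B' x 7 -> '7B'
  i=7: run of 'H' x 15 -> '15H'
  i=22: run of 'B' x 4 -> '4B'

RLE = 7B15H4B


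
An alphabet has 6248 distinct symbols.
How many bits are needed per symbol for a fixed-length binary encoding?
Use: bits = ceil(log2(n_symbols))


log2(6248) = 12.6092
Bracket: 2^12 = 4096 < 6248 <= 2^13 = 8192
So ceil(log2(6248)) = 13

bits = ceil(log2(6248)) = ceil(12.6092) = 13 bits


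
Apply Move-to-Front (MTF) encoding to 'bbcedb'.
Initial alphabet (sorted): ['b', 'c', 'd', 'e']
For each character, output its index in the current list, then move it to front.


MTF encoding:
'b': index 0 in ['b', 'c', 'd', 'e'] -> ['b', 'c', 'd', 'e']
'b': index 0 in ['b', 'c', 'd', 'e'] -> ['b', 'c', 'd', 'e']
'c': index 1 in ['b', 'c', 'd', 'e'] -> ['c', 'b', 'd', 'e']
'e': index 3 in ['c', 'b', 'd', 'e'] -> ['e', 'c', 'b', 'd']
'd': index 3 in ['e', 'c', 'b', 'd'] -> ['d', 'e', 'c', 'b']
'b': index 3 in ['d', 'e', 'c', 'b'] -> ['b', 'd', 'e', 'c']


Output: [0, 0, 1, 3, 3, 3]


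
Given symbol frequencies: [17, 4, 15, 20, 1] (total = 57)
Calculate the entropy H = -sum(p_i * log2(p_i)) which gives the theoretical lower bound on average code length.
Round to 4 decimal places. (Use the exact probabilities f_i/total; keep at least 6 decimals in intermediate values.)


Per-symbol terms -p_i * log2(p_i) with p_i = f_i/57:
  p = 17/57 = 0.298246: log2(p) = -1.745427, -p*log2(p) = 0.520566
  p = 4/57 = 0.070175: log2(p) = -3.832890, -p*log2(p) = 0.268975
  p = 15/57 = 0.263158: log2(p) = -1.925999, -p*log2(p) = 0.506842
  p = 20/57 = 0.350877: log2(p) = -1.510962, -p*log2(p) = 0.530162
  p = 1/57 = 0.017544: log2(p) = -5.832890, -p*log2(p) = 0.102331
H = 0.520566 + 0.268975 + 0.506842 + 0.530162 + 0.102331 = 1.928876

H = 1.9289 bits/symbol


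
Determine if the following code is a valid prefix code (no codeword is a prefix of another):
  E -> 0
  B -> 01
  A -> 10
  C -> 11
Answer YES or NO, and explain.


Checking each pair (does one codeword prefix another?):
  E='0' vs B='01': prefix -- VIOLATION

NO -- this is NOT a valid prefix code. E (0) is a prefix of B (01).


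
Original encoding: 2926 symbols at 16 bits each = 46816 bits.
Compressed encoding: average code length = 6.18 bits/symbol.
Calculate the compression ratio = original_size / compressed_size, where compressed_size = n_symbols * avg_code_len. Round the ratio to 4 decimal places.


original_size = n_symbols * orig_bits = 2926 * 16 = 46816 bits
compressed_size = n_symbols * avg_code_len = 2926 * 6.18 = 18082.68 bits
ratio = original_size / compressed_size = 46816 / 18082.68 = 2.589

Compression ratio = 2.589


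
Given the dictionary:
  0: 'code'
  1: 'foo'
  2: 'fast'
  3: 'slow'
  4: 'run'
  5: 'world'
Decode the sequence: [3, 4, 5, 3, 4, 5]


Look up each index in the dictionary:
  3 -> 'slow'
  4 -> 'run'
  5 -> 'world'
  3 -> 'slow'
  4 -> 'run'
  5 -> 'world'

Decoded: "slow run world slow run world"


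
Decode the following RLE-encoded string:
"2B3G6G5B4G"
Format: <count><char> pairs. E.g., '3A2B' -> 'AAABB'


Expanding each <count><char> pair:
  2B -> 'BB'
  3G -> 'GGG'
  6G -> 'GGGGGG'
  5B -> 'BBBBB'
  4G -> 'GGGG'

Decoded = BBGGGGGGGGGBBBBBGGGG


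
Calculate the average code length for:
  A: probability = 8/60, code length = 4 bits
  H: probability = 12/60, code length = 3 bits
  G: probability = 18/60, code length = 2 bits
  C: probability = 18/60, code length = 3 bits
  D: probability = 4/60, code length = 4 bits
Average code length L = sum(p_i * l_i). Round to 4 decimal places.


Weighted contributions p_i * l_i:
  A: (8/60) * 4 = 32/60
  H: (12/60) * 3 = 36/60
  G: (18/60) * 2 = 36/60
  C: (18/60) * 3 = 54/60
  D: (4/60) * 4 = 16/60
Sum = (32 + 36 + 36 + 54 + 16)/60 = 174/60

L = 174/60 = 2.9000 bits/symbol


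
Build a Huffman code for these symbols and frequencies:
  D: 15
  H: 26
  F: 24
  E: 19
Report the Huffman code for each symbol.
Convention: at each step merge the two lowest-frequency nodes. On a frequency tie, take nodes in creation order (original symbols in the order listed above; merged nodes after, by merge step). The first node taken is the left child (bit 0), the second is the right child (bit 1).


Huffman tree construction:
Step 1: Merge D(15) + E(19) = 34
Step 2: Merge F(24) + H(26) = 50
Step 3: Merge (D+E)(34) + (F+H)(50) = 84
Read each symbol's code off the tree from the root (left child = 0, right child = 1).

Codes:
  D: 00 (length 2)
  H: 11 (length 2)
  F: 10 (length 2)
  E: 01 (length 2)
Average code length: 168/84 = 2.0000 bits/symbol


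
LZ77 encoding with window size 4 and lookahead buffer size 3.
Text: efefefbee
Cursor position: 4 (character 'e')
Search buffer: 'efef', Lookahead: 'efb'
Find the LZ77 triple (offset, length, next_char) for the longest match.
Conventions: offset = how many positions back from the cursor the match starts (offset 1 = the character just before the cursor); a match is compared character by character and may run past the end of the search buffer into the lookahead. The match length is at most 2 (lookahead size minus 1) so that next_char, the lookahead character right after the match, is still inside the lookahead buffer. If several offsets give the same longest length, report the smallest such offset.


Try each offset into the search buffer:
  offset=1 (pos 3, char 'f'): match length 0
  offset=2 (pos 2, char 'e'): match length 2
  offset=3 (pos 1, char 'f'): match length 0
  offset=4 (pos 0, char 'e'): match length 2
Longest match has length 2, found at offsets 2, 4; take the smallest, offset 2.
next_char = character at position 4 + 2 = 6 -> 'b'

Best match: offset=2, length=2 (matching 'ef' starting at position 2)
LZ77 triple: (2, 2, 'b')


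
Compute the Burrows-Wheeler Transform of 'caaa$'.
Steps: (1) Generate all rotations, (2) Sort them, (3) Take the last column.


Rotations (sorted):
  0: $caaa -> last char: a
  1: a$caa -> last char: a
  2: aa$ca -> last char: a
  3: aaa$c -> last char: c
  4: caaa$ -> last char: $


BWT = aaac$


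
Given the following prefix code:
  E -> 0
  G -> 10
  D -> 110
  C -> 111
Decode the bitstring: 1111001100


Decoding step by step:
Bits 111 -> C
Bits 10 -> G
Bits 0 -> E
Bits 110 -> D
Bits 0 -> E


Decoded message: CGEDE


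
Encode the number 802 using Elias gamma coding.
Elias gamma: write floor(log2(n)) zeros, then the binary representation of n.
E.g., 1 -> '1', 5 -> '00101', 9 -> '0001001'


num_bits = floor(log2(802)) + 1 = 10
leading_zeros = num_bits - 1 = 9
binary(802) = 1100100010

Elias gamma(802) = '000000000' + '1100100010' = 0000000001100100010 (19 bits)


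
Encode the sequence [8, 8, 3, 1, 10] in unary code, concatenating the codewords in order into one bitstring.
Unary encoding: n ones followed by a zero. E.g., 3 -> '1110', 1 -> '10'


Encode each number as n ones followed by a terminating 0:
  8 -> 111111110 (9 bits)
  8 -> 111111110 (9 bits)
  3 -> 1110 (4 bits)
  1 -> 10 (2 bits)
  10 -> 11111111110 (11 bits)
Total length = 9 + 9 + 4 + 2 + 11 = 35 bits.

Unary([8, 8, 3, 1, 10]) = 11111111011111111011101011111111110 (35 bits)


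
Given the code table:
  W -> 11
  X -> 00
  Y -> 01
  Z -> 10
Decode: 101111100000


Decoding:
10 -> Z
11 -> W
11 -> W
10 -> Z
00 -> X
00 -> X


Result: ZWWZXX


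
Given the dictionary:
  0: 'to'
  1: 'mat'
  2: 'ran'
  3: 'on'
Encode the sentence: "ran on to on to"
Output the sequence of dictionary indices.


Look up each word in the dictionary:
  'ran' -> 2
  'on' -> 3
  'to' -> 0
  'on' -> 3
  'to' -> 0

Encoded: [2, 3, 0, 3, 0]


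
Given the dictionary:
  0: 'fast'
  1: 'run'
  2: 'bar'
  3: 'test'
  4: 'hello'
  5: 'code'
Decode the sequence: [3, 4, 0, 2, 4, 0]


Look up each index in the dictionary:
  3 -> 'test'
  4 -> 'hello'
  0 -> 'fast'
  2 -> 'bar'
  4 -> 'hello'
  0 -> 'fast'

Decoded: "test hello fast bar hello fast"


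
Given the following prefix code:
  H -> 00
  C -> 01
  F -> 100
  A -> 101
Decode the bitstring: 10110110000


Decoding step by step:
Bits 101 -> A
Bits 101 -> A
Bits 100 -> F
Bits 00 -> H


Decoded message: AAFH


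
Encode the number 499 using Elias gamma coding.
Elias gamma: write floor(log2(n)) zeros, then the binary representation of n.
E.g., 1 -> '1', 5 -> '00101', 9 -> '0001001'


num_bits = floor(log2(499)) + 1 = 9
leading_zeros = num_bits - 1 = 8
binary(499) = 111110011

Elias gamma(499) = '00000000' + '111110011' = 00000000111110011 (17 bits)


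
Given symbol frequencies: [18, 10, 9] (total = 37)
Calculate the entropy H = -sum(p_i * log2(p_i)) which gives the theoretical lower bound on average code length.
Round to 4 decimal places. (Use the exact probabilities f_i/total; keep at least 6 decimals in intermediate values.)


Per-symbol terms -p_i * log2(p_i) with p_i = f_i/37:
  p = 18/37 = 0.486486: log2(p) = -1.039528, -p*log2(p) = 0.505717
  p = 10/37 = 0.270270: log2(p) = -1.887525, -p*log2(p) = 0.510142
  p = 9/37 = 0.243243: log2(p) = -2.039528, -p*log2(p) = 0.496101
H = 0.505717 + 0.510142 + 0.496101 = 1.511960

H = 1.512 bits/symbol
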